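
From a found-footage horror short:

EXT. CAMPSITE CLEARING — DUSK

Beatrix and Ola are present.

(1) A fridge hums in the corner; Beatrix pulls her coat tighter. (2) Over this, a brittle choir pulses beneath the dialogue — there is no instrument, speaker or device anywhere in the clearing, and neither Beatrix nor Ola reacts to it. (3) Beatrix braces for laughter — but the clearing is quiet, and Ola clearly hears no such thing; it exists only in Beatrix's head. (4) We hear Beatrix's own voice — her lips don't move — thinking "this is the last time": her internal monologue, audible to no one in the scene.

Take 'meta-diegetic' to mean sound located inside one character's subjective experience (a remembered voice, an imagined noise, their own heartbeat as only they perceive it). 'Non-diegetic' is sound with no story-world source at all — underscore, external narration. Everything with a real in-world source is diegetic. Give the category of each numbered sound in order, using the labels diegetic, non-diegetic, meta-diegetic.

(1) is diegetic: a fridge is part of the location's real environment.
(2) is non-diegetic: nothing in the clearing produces it and the characters don't hear it — pure soundtrack.
(3) the sound is imagined by Beatrix; nothing in the story world is producing it and Ola can't hear it → meta-diegetic.
(4) internal monologue — inside Beatrix's mind, not spoken into the scene → meta-diegetic.

diegetic, non-diegetic, meta-diegetic, meta-diegetic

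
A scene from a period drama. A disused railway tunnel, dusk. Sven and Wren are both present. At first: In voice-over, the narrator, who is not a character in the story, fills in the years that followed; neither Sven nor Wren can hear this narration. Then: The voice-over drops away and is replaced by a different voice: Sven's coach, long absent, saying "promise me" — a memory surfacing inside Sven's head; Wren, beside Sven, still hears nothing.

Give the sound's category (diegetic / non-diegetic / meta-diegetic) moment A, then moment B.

non-diegetic, meta-diegetic

Moment A: the external narrator addresses only the audience — outside the story world → non-diegetic.
Moment B: the replacement voice is a memory inside Sven's mind specifically → meta-diegetic.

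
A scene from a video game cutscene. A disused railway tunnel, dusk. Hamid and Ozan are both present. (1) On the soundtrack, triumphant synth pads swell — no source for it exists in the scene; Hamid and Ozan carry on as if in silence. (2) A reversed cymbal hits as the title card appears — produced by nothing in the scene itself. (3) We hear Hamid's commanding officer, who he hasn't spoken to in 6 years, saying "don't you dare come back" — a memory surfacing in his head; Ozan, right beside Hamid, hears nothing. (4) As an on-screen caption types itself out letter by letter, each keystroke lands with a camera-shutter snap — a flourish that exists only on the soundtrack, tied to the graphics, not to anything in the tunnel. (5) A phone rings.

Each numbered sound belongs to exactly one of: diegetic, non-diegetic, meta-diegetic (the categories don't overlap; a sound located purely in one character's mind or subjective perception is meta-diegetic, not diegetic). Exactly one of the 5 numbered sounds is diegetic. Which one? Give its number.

(1) score with no on-screen or off-screen source; it exists for the audience alone → non-diegetic.
Sound (2): nothing in the scene produces it; it's an accent added for the audience, so non-diegetic.
(3) is meta-diegetic: it's Hamid's recollection rendered as sound; the other character can't hear it.
Sound (4): it accompanies on-screen graphics, not anything inside the story world, so non-diegetic.
Sound (5): the sound comes from a phone physically present in the location, so diegetic.
Only (5) is diegetic.

5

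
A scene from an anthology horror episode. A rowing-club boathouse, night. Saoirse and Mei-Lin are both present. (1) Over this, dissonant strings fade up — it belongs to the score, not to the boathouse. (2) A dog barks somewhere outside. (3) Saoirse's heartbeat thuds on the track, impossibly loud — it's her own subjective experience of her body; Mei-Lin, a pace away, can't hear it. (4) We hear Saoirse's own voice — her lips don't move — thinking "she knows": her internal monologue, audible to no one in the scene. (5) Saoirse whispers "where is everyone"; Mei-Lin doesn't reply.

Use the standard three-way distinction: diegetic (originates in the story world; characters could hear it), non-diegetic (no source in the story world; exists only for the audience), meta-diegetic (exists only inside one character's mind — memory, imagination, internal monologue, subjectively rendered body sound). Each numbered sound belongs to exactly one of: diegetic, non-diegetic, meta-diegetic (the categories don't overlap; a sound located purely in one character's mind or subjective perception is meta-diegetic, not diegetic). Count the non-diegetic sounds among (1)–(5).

1

(1) is non-diegetic: score with no on-screen or off-screen source; it exists for the audience alone.
(2) an in-world source (a dog); characters could hear it → diegetic.
(3) is meta-diegetic: a subjective body sound — Saoirse's private perception, inaudible to Mei-Lin.
Sound (4): it's Saoirse's unspoken thought, heard only by the audience via her subjectivity, so meta-diegetic.
Sound (5): Saoirse is a character speaking aloud in the scene, so diegetic.
So 1 of the 5 is non-diegetic: (1).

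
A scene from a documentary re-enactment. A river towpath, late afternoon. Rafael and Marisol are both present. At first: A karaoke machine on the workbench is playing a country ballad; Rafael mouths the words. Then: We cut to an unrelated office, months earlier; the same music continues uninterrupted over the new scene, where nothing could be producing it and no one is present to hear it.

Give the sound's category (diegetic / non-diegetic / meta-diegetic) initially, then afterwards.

Initially: a karaoke machine is a real in-scene source and Rafael reacts to it → diegetic.
Afterwards: there is no longer any in-world source and no one can hear it — it has become underscore → non-diegetic.

diegetic, non-diegetic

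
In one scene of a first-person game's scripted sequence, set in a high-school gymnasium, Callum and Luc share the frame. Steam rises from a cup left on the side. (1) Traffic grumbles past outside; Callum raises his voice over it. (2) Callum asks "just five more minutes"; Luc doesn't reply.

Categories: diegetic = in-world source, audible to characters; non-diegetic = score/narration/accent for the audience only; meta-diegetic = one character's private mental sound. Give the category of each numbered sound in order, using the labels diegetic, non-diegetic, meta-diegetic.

(1) is diegetic: it's the actual ambient sound of the location.
Sound (2): Callum is a character speaking aloud in the scene, so diegetic.

diegetic, diegetic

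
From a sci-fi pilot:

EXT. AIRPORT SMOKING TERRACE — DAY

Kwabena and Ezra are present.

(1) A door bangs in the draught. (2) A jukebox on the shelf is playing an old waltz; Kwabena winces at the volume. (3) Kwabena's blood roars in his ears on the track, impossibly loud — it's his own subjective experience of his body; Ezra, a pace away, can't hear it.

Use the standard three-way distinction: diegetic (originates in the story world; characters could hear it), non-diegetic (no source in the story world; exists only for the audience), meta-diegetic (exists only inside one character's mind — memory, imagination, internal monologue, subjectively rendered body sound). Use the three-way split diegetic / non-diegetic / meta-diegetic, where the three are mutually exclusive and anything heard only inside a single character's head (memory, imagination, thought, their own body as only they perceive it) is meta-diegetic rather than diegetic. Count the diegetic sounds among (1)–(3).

2

(1) is diegetic: the sound comes from a door physically present in the location.
(2) is diegetic: source music from a jukebox, which exists in the story world.
(3) is meta-diegetic: a subjective body sound — Kwabena's private perception, inaudible to Ezra.
So 2 of the 3 are diegetic: (1), (2).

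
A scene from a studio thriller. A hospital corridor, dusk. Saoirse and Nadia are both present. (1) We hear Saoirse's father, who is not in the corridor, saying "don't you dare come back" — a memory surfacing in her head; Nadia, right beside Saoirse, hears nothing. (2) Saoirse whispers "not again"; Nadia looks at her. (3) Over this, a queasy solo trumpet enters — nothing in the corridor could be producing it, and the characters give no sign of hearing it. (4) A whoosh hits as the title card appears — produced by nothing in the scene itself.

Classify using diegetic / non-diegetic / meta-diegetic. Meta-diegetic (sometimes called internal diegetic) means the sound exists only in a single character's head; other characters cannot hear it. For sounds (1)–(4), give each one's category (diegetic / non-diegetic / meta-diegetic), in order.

(1) is meta-diegetic: it's Saoirse's recollection rendered as sound; the other character can't hear it.
Sound (2): Saoirse is a character speaking aloud in the scene, so diegetic.
(3) is non-diegetic: nothing in the corridor produces it and the characters don't hear it — pure soundtrack.
(4) it's a sound-design accent with no in-world source; no one in the scene can hear it → non-diegetic.

meta-diegetic, diegetic, non-diegetic, non-diegetic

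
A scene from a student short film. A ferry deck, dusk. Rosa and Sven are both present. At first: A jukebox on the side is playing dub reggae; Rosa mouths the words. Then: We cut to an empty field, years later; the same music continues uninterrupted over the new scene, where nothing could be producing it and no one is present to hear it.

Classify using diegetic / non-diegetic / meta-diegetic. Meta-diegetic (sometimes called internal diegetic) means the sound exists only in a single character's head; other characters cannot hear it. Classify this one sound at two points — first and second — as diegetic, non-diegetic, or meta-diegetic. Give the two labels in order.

First: a jukebox is a real in-scene source and Rosa reacts to it → diegetic.
Second: there is no longer any in-world source and no one can hear it — it has become underscore → non-diegetic.

diegetic, non-diegetic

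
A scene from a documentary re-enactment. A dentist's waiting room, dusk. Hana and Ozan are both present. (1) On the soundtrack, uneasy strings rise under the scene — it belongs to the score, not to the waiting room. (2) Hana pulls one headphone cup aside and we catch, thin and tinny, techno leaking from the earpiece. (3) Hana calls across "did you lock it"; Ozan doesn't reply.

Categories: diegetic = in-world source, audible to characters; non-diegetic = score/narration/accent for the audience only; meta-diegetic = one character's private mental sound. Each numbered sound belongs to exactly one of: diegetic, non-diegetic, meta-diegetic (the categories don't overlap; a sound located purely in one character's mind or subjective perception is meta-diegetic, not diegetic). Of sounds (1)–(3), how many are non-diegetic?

1

(1) nothing in the waiting room produces it and the characters don't hear it — pure soundtrack → non-diegetic.
(2) the headphones are an on-screen source → diegetic.
(3) is diegetic: on-screen dialogue — Hana speaks and Ozan is there to hear.
Non-diegetic: (1) — that's 1.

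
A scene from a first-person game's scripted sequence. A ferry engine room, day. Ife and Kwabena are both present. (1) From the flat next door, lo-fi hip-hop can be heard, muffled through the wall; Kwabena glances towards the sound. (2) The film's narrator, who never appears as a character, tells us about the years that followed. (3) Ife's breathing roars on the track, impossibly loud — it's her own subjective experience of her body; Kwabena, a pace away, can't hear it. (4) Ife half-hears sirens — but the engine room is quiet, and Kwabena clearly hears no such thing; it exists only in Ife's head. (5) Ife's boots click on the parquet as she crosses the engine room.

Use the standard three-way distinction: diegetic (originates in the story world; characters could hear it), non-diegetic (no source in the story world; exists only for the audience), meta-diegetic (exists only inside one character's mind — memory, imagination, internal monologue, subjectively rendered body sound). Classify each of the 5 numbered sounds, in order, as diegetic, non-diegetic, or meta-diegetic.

diegetic, non-diegetic, meta-diegetic, meta-diegetic, diegetic

(1) is diegetic: off-screen diegetic: the source is out of frame but still in the story's space.
Sound (2): external voice-over — not a character, not heard by anyone in the scene, so non-diegetic.
(3) a subjective body sound — Ife's private perception, inaudible to Kwabena → meta-diegetic.
(4) the sound is imagined by Ife; nothing in the story world is producing it and Kwabena can't hear it → meta-diegetic.
(5) is diegetic: Ife's footsteps are produced in the story world.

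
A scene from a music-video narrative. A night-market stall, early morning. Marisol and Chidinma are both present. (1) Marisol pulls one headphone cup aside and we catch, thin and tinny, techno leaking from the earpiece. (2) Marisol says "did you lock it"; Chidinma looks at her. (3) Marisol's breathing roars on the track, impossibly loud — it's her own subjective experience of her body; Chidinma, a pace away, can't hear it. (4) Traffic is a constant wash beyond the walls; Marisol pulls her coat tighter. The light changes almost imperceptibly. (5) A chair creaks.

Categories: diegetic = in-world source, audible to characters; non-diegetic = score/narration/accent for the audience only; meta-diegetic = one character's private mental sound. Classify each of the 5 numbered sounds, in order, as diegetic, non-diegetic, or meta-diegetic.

(1) is diegetic: it's leaking from a physical pair of headphones in the scene.
Sound (2): Marisol is a character speaking aloud in the scene, so diegetic.
(3) it's Marisol's internal bodily sensation rendered as sound; only Marisol 'hears' it → meta-diegetic.
(4) ambient/room sound belonging to the story's physical space → diegetic.
Sound (5): a chair is a real object/event in the scene's world, so diegetic.

diegetic, diegetic, meta-diegetic, diegetic, diegetic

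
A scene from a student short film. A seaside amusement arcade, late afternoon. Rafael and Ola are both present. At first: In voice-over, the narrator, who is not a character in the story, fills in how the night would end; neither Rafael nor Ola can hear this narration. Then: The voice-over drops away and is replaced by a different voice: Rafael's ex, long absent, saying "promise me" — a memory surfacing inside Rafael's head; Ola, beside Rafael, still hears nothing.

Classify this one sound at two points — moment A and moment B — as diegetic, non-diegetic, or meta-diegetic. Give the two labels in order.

Moment A: the external narrator addresses only the audience — outside the story world → non-diegetic.
Moment B: the replacement voice is a memory inside Rafael's mind specifically → meta-diegetic.

non-diegetic, meta-diegetic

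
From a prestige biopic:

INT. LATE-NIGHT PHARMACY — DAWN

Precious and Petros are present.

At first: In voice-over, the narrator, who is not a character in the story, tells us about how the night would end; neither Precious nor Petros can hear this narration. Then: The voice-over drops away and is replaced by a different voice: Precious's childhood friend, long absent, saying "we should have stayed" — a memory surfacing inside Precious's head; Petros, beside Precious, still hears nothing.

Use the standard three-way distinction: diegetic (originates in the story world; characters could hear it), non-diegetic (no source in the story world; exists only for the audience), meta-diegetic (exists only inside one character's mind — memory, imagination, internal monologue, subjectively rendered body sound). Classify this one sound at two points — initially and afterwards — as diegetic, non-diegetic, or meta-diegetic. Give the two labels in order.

non-diegetic, meta-diegetic

Initially: the external narrator addresses only the audience — outside the story world → non-diegetic.
Afterwards: the replacement voice is a memory inside Precious's mind specifically → meta-diegetic.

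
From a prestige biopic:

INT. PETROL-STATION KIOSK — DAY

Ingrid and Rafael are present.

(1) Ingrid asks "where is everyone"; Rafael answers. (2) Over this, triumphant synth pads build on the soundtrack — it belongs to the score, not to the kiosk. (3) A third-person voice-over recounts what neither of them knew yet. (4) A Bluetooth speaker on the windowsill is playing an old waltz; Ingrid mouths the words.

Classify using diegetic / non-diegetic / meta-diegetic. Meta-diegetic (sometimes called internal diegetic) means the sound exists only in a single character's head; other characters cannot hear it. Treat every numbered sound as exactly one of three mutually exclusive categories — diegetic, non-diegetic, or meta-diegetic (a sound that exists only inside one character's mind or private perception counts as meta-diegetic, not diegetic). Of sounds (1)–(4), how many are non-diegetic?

Sound (1): spoken by a character present in the story world, so diegetic.
Sound (2): score with no on-screen or off-screen source; it exists for the audience alone, so non-diegetic.
(3) is non-diegetic: commentary laid over the scene from outside the fiction.
Sound (4): a Bluetooth speaker is a physical source in the scene and Ingrid reacts to it, so diegetic.
So 2 of the 4 are non-diegetic: (2), (3).

2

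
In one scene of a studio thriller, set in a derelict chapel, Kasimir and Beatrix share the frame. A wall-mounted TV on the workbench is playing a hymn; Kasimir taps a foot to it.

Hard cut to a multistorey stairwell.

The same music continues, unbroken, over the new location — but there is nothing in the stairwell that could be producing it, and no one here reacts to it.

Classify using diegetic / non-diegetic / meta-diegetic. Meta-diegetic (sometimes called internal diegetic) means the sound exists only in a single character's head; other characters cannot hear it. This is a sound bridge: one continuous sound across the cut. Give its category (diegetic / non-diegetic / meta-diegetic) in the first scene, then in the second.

diegetic, non-diegetic

Scene one: a wall-mounted TV is an on-screen source and Kasimir reacts to it → diegetic.
Scene two: there is no source in the stairwell and no one hears it — it's now underscore → non-diegetic.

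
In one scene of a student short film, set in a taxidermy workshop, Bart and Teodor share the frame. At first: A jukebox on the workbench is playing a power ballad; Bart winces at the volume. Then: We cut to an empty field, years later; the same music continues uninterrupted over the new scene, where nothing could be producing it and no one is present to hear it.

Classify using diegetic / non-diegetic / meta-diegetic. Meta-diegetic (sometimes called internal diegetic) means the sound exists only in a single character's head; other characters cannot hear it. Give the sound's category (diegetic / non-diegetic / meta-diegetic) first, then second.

First: a jukebox is a real in-scene source and Bart reacts to it → diegetic.
Second: there is no longer any in-world source and no one can hear it — it has become underscore → non-diegetic.

diegetic, non-diegetic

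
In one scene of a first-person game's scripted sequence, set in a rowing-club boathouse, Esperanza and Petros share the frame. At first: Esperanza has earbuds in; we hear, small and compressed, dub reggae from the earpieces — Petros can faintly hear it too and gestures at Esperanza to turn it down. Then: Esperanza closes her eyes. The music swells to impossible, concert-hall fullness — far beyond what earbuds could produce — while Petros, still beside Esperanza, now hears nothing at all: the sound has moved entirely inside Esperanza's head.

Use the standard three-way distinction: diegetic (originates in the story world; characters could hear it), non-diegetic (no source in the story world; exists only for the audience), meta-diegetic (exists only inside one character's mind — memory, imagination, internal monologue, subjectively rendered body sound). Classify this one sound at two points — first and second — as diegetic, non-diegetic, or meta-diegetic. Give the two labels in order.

First: the earbuds are a physical source both characters can hear → diegetic.
Second: the music now exists only as Esperanza's subjective experience; Petros can no longer hear it → meta-diegetic.

diegetic, meta-diegetic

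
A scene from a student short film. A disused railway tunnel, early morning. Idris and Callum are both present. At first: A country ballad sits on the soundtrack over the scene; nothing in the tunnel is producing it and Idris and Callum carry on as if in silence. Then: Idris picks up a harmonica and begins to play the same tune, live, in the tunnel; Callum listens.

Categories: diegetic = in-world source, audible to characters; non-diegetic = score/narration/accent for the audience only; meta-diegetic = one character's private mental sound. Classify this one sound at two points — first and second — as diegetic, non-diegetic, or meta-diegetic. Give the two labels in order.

non-diegetic, diegetic

First: no in-world source exists and no character can hear it — underscore → non-diegetic.
Second: a harmonica is now a real source in the story world and the characters hear it → diegetic.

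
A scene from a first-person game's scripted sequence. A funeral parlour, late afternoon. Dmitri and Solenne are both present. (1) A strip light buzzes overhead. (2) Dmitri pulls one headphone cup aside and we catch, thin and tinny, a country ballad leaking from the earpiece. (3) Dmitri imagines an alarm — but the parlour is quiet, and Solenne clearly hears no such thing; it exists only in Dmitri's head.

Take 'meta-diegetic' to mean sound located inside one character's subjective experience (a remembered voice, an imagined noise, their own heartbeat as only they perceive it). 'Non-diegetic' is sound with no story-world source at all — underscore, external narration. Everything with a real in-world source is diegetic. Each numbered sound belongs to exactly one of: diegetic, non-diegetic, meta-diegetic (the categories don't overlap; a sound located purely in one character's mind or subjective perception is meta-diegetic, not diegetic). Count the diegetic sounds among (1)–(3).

Sound (1): it's the actual ambient sound of the location, so diegetic.
(2) is diegetic: the headphones are an on-screen source.
Sound (3): Dmitri alone 'hears' it — an imagined sound, not present in the space, so meta-diegetic.
Diegetic: (1), (2) — that's 2.

2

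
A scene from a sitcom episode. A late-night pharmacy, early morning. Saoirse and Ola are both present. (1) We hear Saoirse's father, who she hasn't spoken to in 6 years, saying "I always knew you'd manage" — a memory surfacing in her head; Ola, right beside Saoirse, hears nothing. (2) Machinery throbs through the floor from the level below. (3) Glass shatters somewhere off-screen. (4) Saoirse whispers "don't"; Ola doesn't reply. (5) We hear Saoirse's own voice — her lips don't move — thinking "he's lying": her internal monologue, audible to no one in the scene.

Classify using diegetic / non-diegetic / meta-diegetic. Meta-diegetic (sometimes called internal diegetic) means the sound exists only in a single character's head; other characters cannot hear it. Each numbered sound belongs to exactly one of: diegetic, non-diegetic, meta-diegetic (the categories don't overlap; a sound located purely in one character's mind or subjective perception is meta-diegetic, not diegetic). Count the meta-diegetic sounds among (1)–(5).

Sound (1): a remembered line, private to Saoirse — not present in the room, not audible to Ola, so meta-diegetic.
Sound (2): machinery is part of the location's real environment, so diegetic.
(3) is diegetic: the sound comes from glass physically present in the location.
(4) is diegetic: Saoirse is a character speaking aloud in the scene.
(5) it's Saoirse's unspoken thought, heard only by the audience via her subjectivity → meta-diegetic.
Meta-diegetic: (1), (5) — that's 2.

2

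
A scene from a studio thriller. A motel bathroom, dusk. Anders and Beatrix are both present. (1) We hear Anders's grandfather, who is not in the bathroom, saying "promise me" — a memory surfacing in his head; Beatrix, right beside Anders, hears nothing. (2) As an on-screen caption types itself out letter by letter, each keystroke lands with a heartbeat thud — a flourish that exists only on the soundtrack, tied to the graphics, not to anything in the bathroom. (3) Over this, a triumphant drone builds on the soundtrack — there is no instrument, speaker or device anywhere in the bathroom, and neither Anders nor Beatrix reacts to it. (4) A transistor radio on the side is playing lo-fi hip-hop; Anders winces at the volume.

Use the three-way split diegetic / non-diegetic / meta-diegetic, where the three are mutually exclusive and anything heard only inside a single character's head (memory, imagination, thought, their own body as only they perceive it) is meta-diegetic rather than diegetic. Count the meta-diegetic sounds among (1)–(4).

(1) is meta-diegetic: a remembered line, private to Anders — not present in the room, not audible to Beatrix.
Sound (2): it accompanies on-screen graphics, not anything inside the story world, so non-diegetic.
Sound (3): nothing in the bathroom produces it and the characters don't hear it — pure soundtrack, so non-diegetic.
(4) source music from a transistor radio, which exists in the story world → diegetic.
Meta-diegetic: (1) — that's 1.

1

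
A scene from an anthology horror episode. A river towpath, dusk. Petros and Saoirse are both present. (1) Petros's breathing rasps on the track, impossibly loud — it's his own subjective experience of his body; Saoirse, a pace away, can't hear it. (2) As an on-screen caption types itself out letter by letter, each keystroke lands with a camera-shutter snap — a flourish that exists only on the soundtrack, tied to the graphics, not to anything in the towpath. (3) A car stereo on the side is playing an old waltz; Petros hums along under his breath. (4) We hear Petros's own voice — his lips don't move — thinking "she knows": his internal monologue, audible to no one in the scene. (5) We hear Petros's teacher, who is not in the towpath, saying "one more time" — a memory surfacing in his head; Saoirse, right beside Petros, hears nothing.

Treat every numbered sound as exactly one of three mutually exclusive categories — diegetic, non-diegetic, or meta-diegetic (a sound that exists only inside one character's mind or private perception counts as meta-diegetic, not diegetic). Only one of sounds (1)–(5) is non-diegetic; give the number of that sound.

(1) it's Petros's internal bodily sensation rendered as sound; only Petros 'hears' it → meta-diegetic.
(2) sound married to a title/caption — outside the diegesis by definition → non-diegetic.
(3) is diegetic: the music comes from an on-screen device that Petros responds to.
(4) is meta-diegetic: it's Petros's unspoken thought, heard only by the audience via his subjectivity.
Sound (5): a remembered line, private to Petros — not present in the room, not audible to Saoirse, so meta-diegetic.
Only (2) is non-diegetic.

2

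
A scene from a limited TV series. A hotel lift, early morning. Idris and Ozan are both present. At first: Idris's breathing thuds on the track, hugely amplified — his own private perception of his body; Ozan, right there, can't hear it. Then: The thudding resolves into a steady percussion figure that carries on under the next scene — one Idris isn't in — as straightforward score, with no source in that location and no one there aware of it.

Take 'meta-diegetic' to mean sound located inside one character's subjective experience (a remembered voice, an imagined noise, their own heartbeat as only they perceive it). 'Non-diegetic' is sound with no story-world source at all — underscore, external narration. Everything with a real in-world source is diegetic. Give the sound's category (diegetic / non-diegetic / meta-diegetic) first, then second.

meta-diegetic, non-diegetic

First: it's Idris's subjective body sound, inaudible to Ozan → meta-diegetic.
Second: detached from Idris and playing as sourceless score over a scene he isn't in — for the audience only → non-diegetic.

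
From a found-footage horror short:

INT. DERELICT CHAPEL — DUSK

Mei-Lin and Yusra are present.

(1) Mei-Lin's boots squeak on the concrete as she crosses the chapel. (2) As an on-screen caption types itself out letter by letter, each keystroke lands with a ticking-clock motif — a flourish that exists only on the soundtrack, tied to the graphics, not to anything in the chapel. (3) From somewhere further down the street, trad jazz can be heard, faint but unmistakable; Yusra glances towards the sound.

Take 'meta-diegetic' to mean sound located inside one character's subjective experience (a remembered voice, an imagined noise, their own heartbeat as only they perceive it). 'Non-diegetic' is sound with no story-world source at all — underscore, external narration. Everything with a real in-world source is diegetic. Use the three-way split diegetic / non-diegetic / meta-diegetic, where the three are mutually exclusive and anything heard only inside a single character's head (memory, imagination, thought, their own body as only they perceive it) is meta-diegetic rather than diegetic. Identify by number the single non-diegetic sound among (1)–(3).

(1) is diegetic: Mei-Lin's footsteps are produced in the story world.
(2) the caption isn't part of the story world, so neither is the sound tied to it → non-diegetic.
(3) the music has an off-screen but real-world source and a character hears it → diegetic.
Only (2) is non-diegetic.

2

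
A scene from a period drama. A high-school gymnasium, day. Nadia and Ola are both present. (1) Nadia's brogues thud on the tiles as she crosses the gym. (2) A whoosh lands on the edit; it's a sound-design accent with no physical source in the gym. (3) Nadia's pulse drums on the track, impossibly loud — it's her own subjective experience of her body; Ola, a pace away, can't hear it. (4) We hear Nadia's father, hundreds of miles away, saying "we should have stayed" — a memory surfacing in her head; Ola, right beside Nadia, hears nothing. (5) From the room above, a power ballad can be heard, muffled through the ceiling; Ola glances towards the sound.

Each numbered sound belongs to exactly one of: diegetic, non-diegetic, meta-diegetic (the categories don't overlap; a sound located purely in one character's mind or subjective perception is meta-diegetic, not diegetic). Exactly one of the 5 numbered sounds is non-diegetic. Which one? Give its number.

2

Sound (1): a character's body making contact with the set — an in-world sound, so diegetic.
Sound (2): nothing in the scene produces it; it's an accent added for the audience, so non-diegetic.
(3) is meta-diegetic: point-of-audition from inside Nadia's body; not a sound in the room.
(4) is meta-diegetic: it's Nadia's recollection rendered as sound; the other character can't hear it.
(5) is diegetic: it's coming from the room above — a location within the story world — and Ola reacts.
Only (2) is non-diegetic.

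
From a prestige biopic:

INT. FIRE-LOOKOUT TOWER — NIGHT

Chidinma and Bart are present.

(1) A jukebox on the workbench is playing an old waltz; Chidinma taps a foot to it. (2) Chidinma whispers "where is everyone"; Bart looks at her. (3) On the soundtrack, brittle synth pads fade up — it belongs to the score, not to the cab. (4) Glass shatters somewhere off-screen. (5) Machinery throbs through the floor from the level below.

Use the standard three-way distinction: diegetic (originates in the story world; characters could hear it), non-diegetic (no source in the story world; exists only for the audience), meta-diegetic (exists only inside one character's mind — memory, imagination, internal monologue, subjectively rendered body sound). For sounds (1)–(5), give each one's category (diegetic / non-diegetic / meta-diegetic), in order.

diegetic, diegetic, non-diegetic, diegetic, diegetic

Sound (1): a jukebox is a physical source in the scene and Chidinma reacts to it, so diegetic.
Sound (2): spoken by a character present in the story world, so diegetic.
Sound (3): it has no source in the story world and no character can hear it — it's underscore, so non-diegetic.
(4) an in-world source (glass); characters could hear it → diegetic.
(5) is diegetic: ambient/room sound belonging to the story's physical space.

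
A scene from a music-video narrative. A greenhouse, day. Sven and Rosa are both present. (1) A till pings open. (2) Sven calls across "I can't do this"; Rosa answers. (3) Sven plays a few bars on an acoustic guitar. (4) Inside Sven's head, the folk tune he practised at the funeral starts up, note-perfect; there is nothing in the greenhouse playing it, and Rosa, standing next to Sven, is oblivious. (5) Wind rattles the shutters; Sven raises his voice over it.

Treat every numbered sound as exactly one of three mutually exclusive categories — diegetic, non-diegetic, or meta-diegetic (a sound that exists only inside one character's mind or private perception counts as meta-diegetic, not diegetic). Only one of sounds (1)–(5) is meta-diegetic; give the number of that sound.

4

Sound (1): a till is a real object/event in the scene's world, so diegetic.
(2) is diegetic: on-screen dialogue — Sven speaks and Rosa is there to hear.
Sound (3): the instrument and the performer are both in the scene, so diegetic.
(4) is meta-diegetic: the music is a memory playing inside Sven's mind alone; no real-world source, Rosa can't hear it.
(5) it's the actual ambient sound of the location → diegetic.
Only (4) is meta-diegetic.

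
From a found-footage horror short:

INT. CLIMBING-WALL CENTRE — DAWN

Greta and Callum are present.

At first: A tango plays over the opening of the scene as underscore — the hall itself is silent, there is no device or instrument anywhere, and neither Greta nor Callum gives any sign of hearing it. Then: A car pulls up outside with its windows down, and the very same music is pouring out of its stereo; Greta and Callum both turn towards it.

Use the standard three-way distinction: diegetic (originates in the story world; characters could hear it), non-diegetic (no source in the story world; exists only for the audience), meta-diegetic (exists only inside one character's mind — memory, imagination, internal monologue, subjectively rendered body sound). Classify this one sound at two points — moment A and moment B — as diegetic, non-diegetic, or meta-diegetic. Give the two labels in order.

Moment A: no in-world source exists and no character can hear it — underscore → non-diegetic.
Moment B: the car stereo is now a real source in the story world and the characters hear it → diegetic.

non-diegetic, diegetic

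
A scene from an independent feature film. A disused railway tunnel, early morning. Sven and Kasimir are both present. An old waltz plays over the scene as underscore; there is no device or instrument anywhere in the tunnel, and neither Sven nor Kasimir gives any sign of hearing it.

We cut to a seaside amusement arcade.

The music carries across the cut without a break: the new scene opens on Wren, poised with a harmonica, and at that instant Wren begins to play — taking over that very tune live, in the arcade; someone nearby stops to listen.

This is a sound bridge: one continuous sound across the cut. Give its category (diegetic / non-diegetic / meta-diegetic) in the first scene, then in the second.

Scene one: there's no in-world source anywhere and no character hears it — underscore for the audience only → non-diegetic.
Scene two: from the moment Wren starts playing, the tune is being performed on a harmonica inside the story world and another character hears it → diegetic.

non-diegetic, diegetic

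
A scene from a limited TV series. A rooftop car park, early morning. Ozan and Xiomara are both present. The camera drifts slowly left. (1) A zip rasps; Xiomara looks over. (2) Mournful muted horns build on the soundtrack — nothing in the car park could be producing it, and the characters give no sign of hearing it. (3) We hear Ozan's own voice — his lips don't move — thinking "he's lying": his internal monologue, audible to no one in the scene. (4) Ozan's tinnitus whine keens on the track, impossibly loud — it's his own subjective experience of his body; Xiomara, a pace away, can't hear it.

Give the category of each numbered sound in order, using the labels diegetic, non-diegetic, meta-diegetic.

diegetic, non-diegetic, meta-diegetic, meta-diegetic

(1) is diegetic: the sound comes from a zip physically present in the location.
(2) it has no source in the story world and no character can hear it — it's underscore → non-diegetic.
Sound (3): internal monologue — inside Ozan's mind, not spoken into the scene, so meta-diegetic.
Sound (4): point-of-audition from inside Ozan's body; not a sound in the room, so meta-diegetic.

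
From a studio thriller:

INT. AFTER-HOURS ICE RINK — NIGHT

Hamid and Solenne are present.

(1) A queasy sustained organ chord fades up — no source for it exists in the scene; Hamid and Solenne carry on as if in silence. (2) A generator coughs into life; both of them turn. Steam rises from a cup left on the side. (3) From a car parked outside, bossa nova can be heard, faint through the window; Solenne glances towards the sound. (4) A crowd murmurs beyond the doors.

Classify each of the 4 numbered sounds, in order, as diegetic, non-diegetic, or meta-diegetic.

(1) score with no on-screen or off-screen source; it exists for the audience alone → non-diegetic.
(2) an in-world source (a generator); characters could hear it → diegetic.
Sound (3): off-screen diegetic: the source is out of frame but still in the story's space, so diegetic.
(4) a crowd is part of the location's real environment → diegetic.

non-diegetic, diegetic, diegetic, diegetic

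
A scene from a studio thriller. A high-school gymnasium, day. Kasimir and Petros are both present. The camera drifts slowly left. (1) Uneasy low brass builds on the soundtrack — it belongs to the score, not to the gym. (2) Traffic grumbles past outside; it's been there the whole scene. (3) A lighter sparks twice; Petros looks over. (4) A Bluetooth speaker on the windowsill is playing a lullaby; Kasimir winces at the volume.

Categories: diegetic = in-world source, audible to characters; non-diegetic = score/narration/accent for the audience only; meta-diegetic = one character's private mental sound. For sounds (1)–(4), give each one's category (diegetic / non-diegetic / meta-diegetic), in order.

(1) it has no source in the story world and no character can hear it — it's underscore → non-diegetic.
Sound (2): traffic is part of the location's real environment, so diegetic.
(3) is diegetic: an in-world source (a lighter); characters could hear it.
(4) is diegetic: a Bluetooth speaker is a physical source in the scene and Kasimir reacts to it.

non-diegetic, diegetic, diegetic, diegetic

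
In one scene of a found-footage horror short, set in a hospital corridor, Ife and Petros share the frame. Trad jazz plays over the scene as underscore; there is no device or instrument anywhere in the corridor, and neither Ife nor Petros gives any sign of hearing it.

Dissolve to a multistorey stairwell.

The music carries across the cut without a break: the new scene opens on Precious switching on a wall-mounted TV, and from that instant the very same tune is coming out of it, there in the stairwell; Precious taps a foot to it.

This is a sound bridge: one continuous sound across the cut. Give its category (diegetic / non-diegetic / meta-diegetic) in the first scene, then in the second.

Scene one: there's no in-world source anywhere and no character hears it — underscore for the audience only → non-diegetic.
Scene two: once Precious turns on a wall-mounted TV, the music has a real source in the story world and Precious reacts to it → diegetic.

non-diegetic, diegetic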